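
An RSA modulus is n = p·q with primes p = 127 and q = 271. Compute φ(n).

For distinct primes, φ(pq) = (p−1)(q−1) = 126 × 270 = 34020.

34020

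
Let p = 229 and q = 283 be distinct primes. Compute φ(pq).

φ(64807) = 64807 · (1 − 1/229) · (1 − 1/283)
       = 64807 · 64296/64807 = 64296.

64296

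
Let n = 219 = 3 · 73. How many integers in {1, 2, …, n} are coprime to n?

144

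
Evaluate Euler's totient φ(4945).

3696

First factor: 4945 = 5 · 23 · 43.
φ(4945) = 4945 · (1 − 1/5) · (1 − 1/23) · (1 − 1/43)
       = 4945 · 3696/4945 = 3696.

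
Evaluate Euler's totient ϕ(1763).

Factor 1763: 1763 = 41 * 43.
φ(1763) = 1763 · (1 − 1/41) · (1 − 1/43)
       = 1763 · 1680/1763 = 1680.

1680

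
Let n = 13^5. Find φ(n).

φ(371293) = 371293 · (1 − 1/13)
       = 371293 · 12/13 = 342732.

342732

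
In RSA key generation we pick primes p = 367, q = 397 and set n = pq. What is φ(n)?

144936

For distinct primes, φ(pq) = (p−1)(q−1) = 366 × 396 = 144936.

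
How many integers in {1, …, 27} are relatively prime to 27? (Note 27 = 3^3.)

φ(27) = 27 · (1 − 1/3)
       = 27 · 2/3 = 18.

18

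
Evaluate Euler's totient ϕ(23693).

21168

Prime factorization: 23693 = 19 · 29 · 43.
φ(23693) = 23693 · (1 − 1/19) · (1 − 1/29) · (1 − 1/43)
       = 23693 · 21168/23693 = 21168.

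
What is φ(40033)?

31752

Factor 40033: 40033 = 7^2 · 19 · 43.
φ(40033) = 40033 · (1 − 1/7) · (1 − 1/19) · (1 − 1/43)
       = 40033 · 4536/5719 = 31752.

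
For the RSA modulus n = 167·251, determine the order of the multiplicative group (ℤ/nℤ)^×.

41500

φ(n) = (p − 1)(q − 1) = (167−1)(251−1) = 166·250 = 41500.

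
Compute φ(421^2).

φ(421^2) = 421^1·(421−1) = 421·420 = 176820.

176820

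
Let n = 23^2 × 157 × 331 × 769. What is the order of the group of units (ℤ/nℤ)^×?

20005539840

φ(21140227567) = 21140227567 · (1 − 1/23) · (1 − 1/157) · (1 − 1/331) · (1 − 1/769)
       = 21140227567 · 869806080/919140329 = 20005539840.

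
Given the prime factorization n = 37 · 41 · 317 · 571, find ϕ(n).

φ(37) = 37 − 1 = 36.
φ(41) = 41 − 1 = 40.
φ(317) = 317 − 1 = 316.
φ(571) = 571 − 1 = 570.
Multiply: 36 · 40 · 316 · 570 = 259372800.

259372800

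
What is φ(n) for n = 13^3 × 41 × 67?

φ(6035159) = 6035159 · (1 − 1/13) · (1 − 1/41) · (1 − 1/67)
       = 6035159 · 31680/35711 = 5353920.

5353920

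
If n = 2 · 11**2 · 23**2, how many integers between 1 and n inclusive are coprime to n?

φ(128018) = 128018 · (1 − 1/2) · (1 − 1/11) · (1 − 1/23)
       = 128018 · 220/506 = 55660.

55660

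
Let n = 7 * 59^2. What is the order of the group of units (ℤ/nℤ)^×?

20532

φ(24367) = 24367 · (1 − 1/7) · (1 − 1/59)
       = 24367 · 348/413 = 20532.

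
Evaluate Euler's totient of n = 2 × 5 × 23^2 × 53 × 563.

φ(2) = 2 − 1 = 1.
φ(5) = 5 − 1 = 4.
φ(23^2) = 23^2 − 23^1 = 529 − 23 = 506.
φ(53) = 53 − 1 = 52.
φ(563) = 563 − 1 = 562.
Since φ is multiplicative, φ(157848310) = 1 · 4 · 506 · 52 · 562 = 59149376.

59149376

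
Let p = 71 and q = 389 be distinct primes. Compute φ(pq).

27160

For distinct primes, φ(pq) = (p−1)(q−1) = 70 × 388 = 27160.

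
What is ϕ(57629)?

First factor: 57629 = 11 × 13**2 × 31.
φ(57629) = 57629 · (1 − 1/11) · (1 − 1/13) · (1 − 1/31)
       = 57629 · 3600/4433 = 46800.

46800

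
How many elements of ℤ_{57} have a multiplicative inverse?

36

Factor 57: 57 = 3 × 19.
φ(3) = 3 − 1 = 2.
φ(19) = 19 − 1 = 18.
Since φ is multiplicative, φ(57) = 2 · 18 = 36.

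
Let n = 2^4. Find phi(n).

8

φ(2^4) = 2^4 − 2^3 = 16 − 8 = 8.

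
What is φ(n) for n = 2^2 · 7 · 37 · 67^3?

φ(311590468) = 311590468 · (1 − 1/2) · (1 − 1/7) · (1 − 1/37) · (1 − 1/67)
       = 311590468 · 14256/34706 = 127990368.

127990368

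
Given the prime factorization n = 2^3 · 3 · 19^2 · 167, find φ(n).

φ(1446888) = 1446888 · (1 − 1/2) · (1 − 1/3) · (1 − 1/19) · (1 − 1/167)
       = 1446888 · 5976/19038 = 454176.

454176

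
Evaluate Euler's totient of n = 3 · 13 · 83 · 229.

φ(3) = 3 − 1 = 2.
φ(13) = 13 − 1 = 12.
φ(83) = 83 − 1 = 82.
φ(229) = 229 − 1 = 228.
Since φ is multiplicative, φ(741273) = 2 · 12 · 82 · 228 = 448704.

448704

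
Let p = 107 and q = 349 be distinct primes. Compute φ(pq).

36888

φ(n) = (p − 1)(q − 1) = (107−1)(349−1) = 106·348 = 36888.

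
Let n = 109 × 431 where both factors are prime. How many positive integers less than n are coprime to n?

For distinct primes, φ(pq) = (p−1)(q−1) = 108 × 430 = 46440.

46440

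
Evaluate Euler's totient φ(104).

48

First factor: 104 = 2**3 × 13.
φ(104) = 104 · (1 − 1/2) · (1 − 1/13)
       = 104 · 12/26 = 48.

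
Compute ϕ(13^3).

2028

φ(13^3) = 13^3 − 13^2 = 2197 − 169 = 2028.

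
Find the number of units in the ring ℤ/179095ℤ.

Prime factorization: 179095 = 5 × 7**2 × 17 × 43.
φ(179095) = 179095 · (1 − 1/5) · (1 − 1/7) · (1 − 1/17) · (1 − 1/43)
       = 179095 · 16128/25585 = 112896.

112896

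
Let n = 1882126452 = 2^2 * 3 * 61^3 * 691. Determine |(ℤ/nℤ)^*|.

616197600

φ(1882126452) = 1882126452 · (1 − 1/2) · (1 − 1/3) · (1 − 1/61) · (1 − 1/691)
       = 1882126452 · 82800/252906 = 616197600.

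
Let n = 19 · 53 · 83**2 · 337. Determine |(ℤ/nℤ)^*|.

2140459776

φ(2337844151) = 2337844151 · (1 − 1/19) · (1 − 1/53) · (1 − 1/83) · (1 − 1/337)
       = 2337844151 · 25788672/28166797 = 2140459776.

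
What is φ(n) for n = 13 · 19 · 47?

φ(13) = 13 − 1 = 12.
φ(19) = 19 − 1 = 18.
φ(47) = 47 − 1 = 46.
Since φ is multiplicative, φ(11609) = 12 · 18 · 46 = 9936.

9936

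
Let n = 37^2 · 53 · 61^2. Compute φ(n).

253506240

φ(269984597) = 269984597 · (1 − 1/37) · (1 − 1/53) · (1 − 1/61)
       = 269984597 · 112320/119621 = 253506240.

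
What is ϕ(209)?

Prime factorization: 209 = 11 · 19.
φ(11) = 11 − 1 = 10.
φ(19) = 19 − 1 = 18.
Since φ is multiplicative, φ(209) = 10 · 18 = 180.

180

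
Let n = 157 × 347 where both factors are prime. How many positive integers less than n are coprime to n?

53976

φ(n) = (p − 1)(q − 1) = (157−1)(347−1) = 156·346 = 53976.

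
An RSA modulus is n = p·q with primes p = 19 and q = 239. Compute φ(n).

φ(4541) = 4541 · (1 − 1/19) · (1 − 1/239)
       = 4541 · 4284/4541 = 4284.

4284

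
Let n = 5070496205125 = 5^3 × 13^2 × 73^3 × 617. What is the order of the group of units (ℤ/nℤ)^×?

3687088204800

φ(5^3) = 5^2·(5−1) = 25·4 = 100.
φ(13^2) = 13^1·(13−1) = 13·12 = 156.
φ(73^3) = 73^2·(73−1) = 5329·72 = 383688.
φ(617) = 617 − 1 = 616.
Multiply: 100 · 156 · 383688 · 616 = 3687088204800.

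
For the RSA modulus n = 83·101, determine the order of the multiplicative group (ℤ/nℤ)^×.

φ(pq) = (p−1)(q−1) = 82 · 100 = 8200.

8200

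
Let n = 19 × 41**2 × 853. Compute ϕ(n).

φ(19) = 19 − 1 = 18.
φ(41^2) = 41^2 − 41^1 = 1681 − 41 = 1640.
φ(853) = 853 − 1 = 852.
Since φ is multiplicative, φ(27243967) = 18 · 1640 · 852 = 25151040.

25151040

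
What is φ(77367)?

46080

77367 = 3 × 17 × 37 × 41.
φ(77367) = 77367 · (1 − 1/3) · (1 − 1/17) · (1 − 1/37) · (1 − 1/41)
       = 77367 · 46080/77367 = 46080.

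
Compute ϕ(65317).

First factor: 65317 = 7^2 · 31 · 43.
φ(65317) = 65317 · (1 − 1/7) · (1 − 1/31) · (1 − 1/43)
       = 65317 · 7560/9331 = 52920.

52920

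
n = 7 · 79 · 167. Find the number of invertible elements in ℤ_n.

φ(7) = 7 − 1 = 6.
φ(79) = 79 − 1 = 78.
φ(167) = 167 − 1 = 166.
Since φ is multiplicative, φ(92351) = 6 · 78 · 166 = 77688.

77688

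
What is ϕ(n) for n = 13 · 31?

360

φ(403) = 403 · (1 − 1/13) · (1 − 1/31)
       = 403 · 360/403 = 360.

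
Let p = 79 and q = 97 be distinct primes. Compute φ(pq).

7488

φ(7663) = 7663 · (1 − 1/79) · (1 − 1/97)
       = 7663 · 7488/7663 = 7488.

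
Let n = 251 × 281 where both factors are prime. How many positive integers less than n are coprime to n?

φ(251) = 251 − 1 = 250.
φ(281) = 281 − 1 = 280.
Since φ is multiplicative, φ(70531) = 250 · 280 = 70000.

70000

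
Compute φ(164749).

Factor 164749: 164749 = 13 × 19 × 23 × 29.
φ(13) = 13 − 1 = 12.
φ(19) = 19 − 1 = 18.
φ(23) = 23 − 1 = 22.
φ(29) = 29 − 1 = 28.
Since φ is multiplicative, φ(164749) = 12 · 18 · 22 · 28 = 133056.

133056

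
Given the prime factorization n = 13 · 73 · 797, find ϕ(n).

φ(756353) = 756353 · (1 − 1/13) · (1 − 1/73) · (1 − 1/797)
       = 756353 · 687744/756353 = 687744.

687744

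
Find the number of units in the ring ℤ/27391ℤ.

Factor 27391: 27391 = 7**2 · 13 · 43.
φ(27391) = 27391 · (1 − 1/7) · (1 − 1/13) · (1 − 1/43)
       = 27391 · 3024/3913 = 21168.

21168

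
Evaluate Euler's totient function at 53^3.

φ(148877) = 148877 · (1 − 1/53)
       = 148877 · 52/53 = 146068.

146068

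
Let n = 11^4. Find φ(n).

φ(11^4) = 11^4 − 11^3 = 14641 − 1331 = 13310.

13310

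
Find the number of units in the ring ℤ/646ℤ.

First factor: 646 = 2 * 17 * 19.
φ(2) = 2 − 1 = 1.
φ(17) = 17 − 1 = 16.
φ(19) = 19 − 1 = 18.
Multiply: 1 · 16 · 18 = 288.

288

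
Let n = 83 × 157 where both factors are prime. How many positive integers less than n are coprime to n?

12792

φ(13031) = 13031 · (1 − 1/83) · (1 − 1/157)
       = 13031 · 12792/13031 = 12792.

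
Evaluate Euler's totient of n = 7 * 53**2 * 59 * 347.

φ(402560599) = 402560599 · (1 − 1/7) · (1 − 1/53) · (1 − 1/59) · (1 − 1/347)
       = 402560599 · 6261216/7595483 = 331844448.

331844448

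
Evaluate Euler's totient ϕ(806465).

554400

806465 = 5 · 11^2 · 31 · 43.
φ(806465) = 806465 · (1 − 1/5) · (1 − 1/11) · (1 − 1/31) · (1 − 1/43)
       = 806465 · 50400/73315 = 554400.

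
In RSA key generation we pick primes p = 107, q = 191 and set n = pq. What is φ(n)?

20140

φ(pq) = (p−1)(q−1) = 106 · 190 = 20140.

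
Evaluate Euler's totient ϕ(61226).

Factor 61226: 61226 = 2 · 11^3 · 23.
φ(61226) = 61226 · (1 − 1/2) · (1 − 1/11) · (1 − 1/23)
       = 61226 · 220/506 = 26620.

26620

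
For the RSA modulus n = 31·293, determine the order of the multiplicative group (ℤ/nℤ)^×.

8760

For distinct primes, φ(pq) = (p−1)(q−1) = 30 × 292 = 8760.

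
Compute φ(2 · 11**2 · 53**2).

φ(2) = 2 − 1 = 1.
φ(11^2) = 11^1·(11−1) = 11·10 = 110.
φ(53^2) = 53^2 − 53^1 = 2809 − 53 = 2756.
Since φ is multiplicative, φ(679778) = 1 · 110 · 2756 = 303160.

303160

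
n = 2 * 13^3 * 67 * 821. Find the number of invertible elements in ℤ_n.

φ(241700758) = 241700758 · (1 − 1/2) · (1 − 1/13) · (1 − 1/67) · (1 − 1/821)
       = 241700758 · 649440/1430182 = 109755360.

109755360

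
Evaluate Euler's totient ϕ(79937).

Factor 79937: 79937 = 11 × 13^2 × 43.
φ(11) = 11 − 1 = 10.
φ(13^2) = 13^1·(13−1) = 13·12 = 156.
φ(43) = 43 − 1 = 42.
φ(79937) = 10 × 156 × 42 = 65520.

65520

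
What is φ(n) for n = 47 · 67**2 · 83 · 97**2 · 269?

φ(44322199502369) = 44322199502369 · (1 − 1/47) · (1 − 1/67) · (1 − 1/83) · (1 − 1/97) · (1 − 1/269)
       = 44322199502369 · 6405037056/6819849131 = 41626335826944.

41626335826944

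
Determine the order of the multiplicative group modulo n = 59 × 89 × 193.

φ(59) = 59 − 1 = 58.
φ(89) = 89 − 1 = 88.
φ(193) = 193 − 1 = 192.
Since φ is multiplicative, φ(1013443) = 58 · 88 · 192 = 979968.

979968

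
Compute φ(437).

Factor 437: 437 = 19 * 23.
φ(437) = 437 · (1 − 1/19) · (1 − 1/23)
       = 437 · 396/437 = 396.

396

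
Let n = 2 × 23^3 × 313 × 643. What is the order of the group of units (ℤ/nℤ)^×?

2331137952

φ(4897436506) = 4897436506 · (1 − 1/2) · (1 − 1/23) · (1 − 1/313) · (1 − 1/643)
       = 4897436506 · 4406688/9257914 = 2331137952.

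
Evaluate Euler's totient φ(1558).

720

Prime factorization: 1558 = 2 * 19 * 41.
φ(1558) = 1558 · (1 − 1/2) · (1 − 1/19) · (1 − 1/41)
       = 1558 · 720/1558 = 720.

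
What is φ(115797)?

Prime factorization: 115797 = 3 · 11**3 · 29.
φ(3) = 3 − 1 = 2.
φ(11^3) = 11^2·(11−1) = 121·10 = 1210.
φ(29) = 29 − 1 = 28.
Since φ is multiplicative, φ(115797) = 2 · 1210 · 28 = 67760.

67760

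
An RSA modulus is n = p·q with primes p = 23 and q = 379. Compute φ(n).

8316

For distinct primes, φ(pq) = (p−1)(q−1) = 22 × 378 = 8316.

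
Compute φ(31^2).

φ(961) = 961 · (1 − 1/31)
       = 961 · 30/31 = 930.

930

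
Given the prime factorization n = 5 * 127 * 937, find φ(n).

471744

φ(594995) = 594995 · (1 − 1/5) · (1 − 1/127) · (1 − 1/937)
       = 594995 · 471744/594995 = 471744.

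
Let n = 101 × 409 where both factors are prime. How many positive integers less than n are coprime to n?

φ(pq) = (p−1)(q−1) = 100 · 408 = 40800.

40800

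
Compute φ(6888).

Factor 6888: 6888 = 2**3 × 3 × 7 × 41.
φ(2^3) = 2^2·(2−1) = 4·1 = 4.
φ(3) = 3 − 1 = 2.
φ(7) = 7 − 1 = 6.
φ(41) = 41 − 1 = 40.
Since φ is multiplicative, φ(6888) = 4 · 2 · 6 · 40 = 1920.

1920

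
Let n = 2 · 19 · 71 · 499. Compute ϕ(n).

φ(2) = 2 − 1 = 1.
φ(19) = 19 − 1 = 18.
φ(71) = 71 − 1 = 70.
φ(499) = 499 − 1 = 498.
Multiply: 1 · 18 · 70 · 498 = 627480.

627480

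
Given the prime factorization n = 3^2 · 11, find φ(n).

φ(3^2) = 3^1·(3−1) = 3·2 = 6.
φ(11) = 11 − 1 = 10.
Since φ is multiplicative, φ(99) = 6 · 10 = 60.

60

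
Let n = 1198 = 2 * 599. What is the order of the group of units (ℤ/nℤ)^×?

598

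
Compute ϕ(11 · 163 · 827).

φ(11) = 11 − 1 = 10.
φ(163) = 163 − 1 = 162.
φ(827) = 827 − 1 = 826.
Multiply: 10 · 162 · 826 = 1338120.

1338120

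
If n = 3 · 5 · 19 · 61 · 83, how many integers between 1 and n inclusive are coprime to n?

φ(1442955) = 1442955 · (1 − 1/3) · (1 − 1/5) · (1 − 1/19) · (1 − 1/61) · (1 − 1/83)
       = 1442955 · 708480/1442955 = 708480.

708480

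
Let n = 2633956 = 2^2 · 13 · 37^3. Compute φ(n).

1182816

φ(2^2) = 2^2 − 2^1 = 4 − 2 = 2.
φ(13) = 13 − 1 = 12.
φ(37^3) = 37^3 − 37^2 = 50653 − 1369 = 49284.
Multiply: 2 · 12 · 49284 = 1182816.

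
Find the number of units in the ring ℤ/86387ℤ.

70560

First factor: 86387 = 7^2 · 41 · 43.
φ(86387) = 86387 · (1 − 1/7) · (1 − 1/41) · (1 − 1/43)
       = 86387 · 10080/12341 = 70560.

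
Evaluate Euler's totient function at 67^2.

φ(4489) = 4489 · (1 − 1/67)
       = 4489 · 66/67 = 4422.

4422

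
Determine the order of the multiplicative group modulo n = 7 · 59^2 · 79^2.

126518184

φ(7) = 7 − 1 = 6.
φ(59^2) = 59^2 − 59^1 = 3481 − 59 = 3422.
φ(79^2) = 79^2 − 79^1 = 6241 − 79 = 6162.
Multiply: 6 · 3422 · 6162 = 126518184.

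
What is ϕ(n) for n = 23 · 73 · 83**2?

10780704

φ(23) = 23 − 1 = 22.
φ(73) = 73 − 1 = 72.
φ(83^2) = 83^2 − 83^1 = 6889 − 83 = 6806.
Multiply: 22 · 72 · 6806 = 10780704.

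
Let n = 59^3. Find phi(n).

201898

φ(59^3) = 59^3 − 59^2 = 205379 − 3481 = 201898.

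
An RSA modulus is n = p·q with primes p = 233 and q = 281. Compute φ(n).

64960

φ(pq) = (p−1)(q−1) = 232 · 280 = 64960.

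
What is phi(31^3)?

28830

φ(29791) = 29791 · (1 − 1/31)
       = 29791 · 30/31 = 28830.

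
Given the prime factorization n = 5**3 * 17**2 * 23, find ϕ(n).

φ(5^3) = 5^3 − 5^2 = 125 − 25 = 100.
φ(17^2) = 17^2 − 17^1 = 289 − 17 = 272.
φ(23) = 23 − 1 = 22.
φ(830875) = 100 × 272 × 22 = 598400.

598400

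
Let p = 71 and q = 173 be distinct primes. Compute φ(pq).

φ(12283) = 12283 · (1 − 1/71) · (1 − 1/173)
       = 12283 · 12040/12283 = 12040.

12040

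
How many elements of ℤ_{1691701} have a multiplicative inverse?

1691701 = 11^3 · 31 · 41.
φ(11^3) = 11^2·(11−1) = 121·10 = 1210.
φ(31) = 31 − 1 = 30.
φ(41) = 41 − 1 = 40.
Multiply: 1210 · 30 · 40 = 1452000.

1452000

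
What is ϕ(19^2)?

342

φ(361) = 361 · (1 − 1/19)
       = 361 · 18/19 = 342.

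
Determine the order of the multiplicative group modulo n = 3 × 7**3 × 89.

φ(91581) = 91581 · (1 − 1/3) · (1 − 1/7) · (1 − 1/89)
       = 91581 · 1056/1869 = 51744.

51744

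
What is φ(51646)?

First factor: 51646 = 2 · 7^2 · 17 · 31.
φ(51646) = 51646 · (1 − 1/2) · (1 − 1/7) · (1 − 1/17) · (1 − 1/31)
       = 51646 · 2880/7378 = 20160.

20160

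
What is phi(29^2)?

φ(29^2) = 29^2 − 29^1 = 841 − 29 = 812.

812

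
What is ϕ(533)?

Factor 533: 533 = 13 · 41.
φ(533) = 533 · (1 − 1/13) · (1 − 1/41)
       = 533 · 480/533 = 480.

480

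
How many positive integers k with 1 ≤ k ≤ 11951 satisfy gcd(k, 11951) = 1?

10368

Prime factorization: 11951 = 17 · 19 · 37.
φ(11951) = 11951 · (1 − 1/17) · (1 − 1/19) · (1 − 1/37)
       = 11951 · 10368/11951 = 10368.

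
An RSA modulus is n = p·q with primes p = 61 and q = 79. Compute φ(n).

4680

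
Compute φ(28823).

25920

Factor 28823: 28823 = 19 · 37 · 41.
φ(28823) = 28823 · (1 − 1/19) · (1 − 1/37) · (1 − 1/41)
       = 28823 · 25920/28823 = 25920.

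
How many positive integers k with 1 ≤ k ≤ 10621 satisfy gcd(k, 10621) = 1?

9072

First factor: 10621 = 13 * 19 * 43.
φ(10621) = 10621 · (1 − 1/13) · (1 − 1/19) · (1 − 1/43)
       = 10621 · 9072/10621 = 9072.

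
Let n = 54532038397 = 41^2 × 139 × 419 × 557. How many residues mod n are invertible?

φ(54532038397) = 54532038397 · (1 − 1/41) · (1 − 1/139) · (1 − 1/419) · (1 − 1/557)
       = 54532038397 · 1282892160/1330049717 = 52598578560.

52598578560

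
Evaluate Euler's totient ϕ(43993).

40320

43993 = 29 · 37 · 41.
φ(43993) = 43993 · (1 − 1/29) · (1 − 1/37) · (1 − 1/41)
       = 43993 · 40320/43993 = 40320.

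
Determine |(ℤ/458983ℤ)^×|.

458983 = 7^2 · 17 · 19 · 29.
φ(7^2) = 7^1·(7−1) = 7·6 = 42.
φ(17) = 17 − 1 = 16.
φ(19) = 19 − 1 = 18.
φ(29) = 29 − 1 = 28.
Multiply: 42 · 16 · 18 · 28 = 338688.

338688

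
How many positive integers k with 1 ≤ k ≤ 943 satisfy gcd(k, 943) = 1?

Factor 943: 943 = 23 * 41.
φ(943) = 943 · (1 − 1/23) · (1 − 1/41)
       = 943 · 880/943 = 880.

880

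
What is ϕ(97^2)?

9312

φ(97^2) = 97^1·(97−1) = 97·96 = 9312.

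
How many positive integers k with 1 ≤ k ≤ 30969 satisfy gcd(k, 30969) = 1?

19440

Prime factorization: 30969 = 3**3 · 31 · 37.
φ(3^3) = 3^2·(3−1) = 9·2 = 18.
φ(31) = 31 − 1 = 30.
φ(37) = 37 − 1 = 36.
Multiply: 18 · 30 · 36 = 19440.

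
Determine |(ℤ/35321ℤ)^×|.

Prime factorization: 35321 = 11 · 13^2 · 19.
φ(35321) = 35321 · (1 − 1/11) · (1 − 1/13) · (1 − 1/19)
       = 35321 · 2160/2717 = 28080.

28080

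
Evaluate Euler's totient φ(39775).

30240

Prime factorization: 39775 = 5^2 · 37 · 43.
φ(5^2) = 5^2 − 5^1 = 25 − 5 = 20.
φ(37) = 37 − 1 = 36.
φ(43) = 43 − 1 = 42.
Since φ is multiplicative, φ(39775) = 20 · 36 · 42 = 30240.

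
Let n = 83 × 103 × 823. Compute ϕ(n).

6875208

φ(7035827) = 7035827 · (1 − 1/83) · (1 − 1/103) · (1 − 1/823)
       = 7035827 · 6875208/7035827 = 6875208.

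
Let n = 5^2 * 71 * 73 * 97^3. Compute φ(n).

φ(118259603975) = 118259603975 · (1 − 1/5) · (1 − 1/71) · (1 − 1/73) · (1 − 1/97)
       = 118259603975 · 1935360/2513755 = 91049011200.

91049011200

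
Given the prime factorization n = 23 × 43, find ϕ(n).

924

φ(989) = 989 · (1 − 1/23) · (1 − 1/43)
       = 989 · 924/989 = 924.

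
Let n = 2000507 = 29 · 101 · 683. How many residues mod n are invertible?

1909600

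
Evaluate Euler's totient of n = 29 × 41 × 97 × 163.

17418240

φ(29) = 29 − 1 = 28.
φ(41) = 41 − 1 = 40.
φ(97) = 97 − 1 = 96.
φ(163) = 163 − 1 = 162.
Multiply: 28 · 40 · 96 · 162 = 17418240.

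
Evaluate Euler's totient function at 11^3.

φ(1331) = 1331 · (1 − 1/11)
       = 1331 · 10/11 = 1210.

1210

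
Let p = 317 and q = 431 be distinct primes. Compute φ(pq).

135880

φ(317) = 317 − 1 = 316.
φ(431) = 431 − 1 = 430.
Multiply: 316 · 430 = 135880.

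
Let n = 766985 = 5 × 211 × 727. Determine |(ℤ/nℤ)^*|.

φ(766985) = 766985 · (1 − 1/5) · (1 − 1/211) · (1 − 1/727)
       = 766985 · 609840/766985 = 609840.

609840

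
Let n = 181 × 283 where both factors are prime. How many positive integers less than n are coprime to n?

50760

φ(n) = (p − 1)(q − 1) = (181−1)(283−1) = 180·282 = 50760.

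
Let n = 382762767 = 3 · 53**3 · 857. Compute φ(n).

φ(382762767) = 382762767 · (1 − 1/3) · (1 − 1/53) · (1 − 1/857)
       = 382762767 · 89024/136263 = 250068416.

250068416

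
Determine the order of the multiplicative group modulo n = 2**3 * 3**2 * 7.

φ(2^3) = 2^2·(2−1) = 4·1 = 4.
φ(3^2) = 3^2 − 3^1 = 9 − 3 = 6.
φ(7) = 7 − 1 = 6.
Since φ is multiplicative, φ(504) = 4 · 6 · 6 = 144.

144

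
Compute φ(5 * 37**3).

φ(253265) = 253265 · (1 − 1/5) · (1 − 1/37)
       = 253265 · 144/185 = 197136.

197136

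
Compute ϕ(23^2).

φ(529) = 529 · (1 − 1/23)
       = 529 · 22/23 = 506.

506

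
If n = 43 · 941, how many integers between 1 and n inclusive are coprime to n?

39480

φ(43) = 43 − 1 = 42.
φ(941) = 941 − 1 = 940.
Since φ is multiplicative, φ(40463) = 42 · 940 = 39480.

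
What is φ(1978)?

924

Factor 1978: 1978 = 2 * 23 * 43.
φ(2) = 2 − 1 = 1.
φ(23) = 23 − 1 = 22.
φ(43) = 43 − 1 = 42.
Multiply: 1 · 22 · 42 = 924.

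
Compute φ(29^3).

φ(29^3) = 29^2·(29−1) = 841·28 = 23548.

23548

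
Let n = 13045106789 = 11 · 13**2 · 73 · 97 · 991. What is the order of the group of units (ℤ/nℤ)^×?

φ(13045106789) = 13045106789 · (1 − 1/11) · (1 − 1/13) · (1 − 1/73) · (1 − 1/97) · (1 − 1/991)
       = 13045106789 · 821145600/1003469753 = 10674892800.

10674892800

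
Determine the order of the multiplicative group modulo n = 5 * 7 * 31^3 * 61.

φ(63603785) = 63603785 · (1 − 1/5) · (1 − 1/7) · (1 − 1/31) · (1 − 1/61)
       = 63603785 · 43200/66185 = 41515200.

41515200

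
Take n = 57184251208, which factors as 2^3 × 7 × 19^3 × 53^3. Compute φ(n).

φ(57184251208) = 57184251208 · (1 − 1/2) · (1 − 1/7) · (1 − 1/19) · (1 − 1/53)
       = 57184251208 · 5616/14098 = 22779596736.

22779596736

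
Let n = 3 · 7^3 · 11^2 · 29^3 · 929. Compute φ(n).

φ(2821047850929) = 2821047850929 · (1 − 1/3) · (1 − 1/7) · (1 − 1/11) · (1 − 1/29) · (1 − 1/929)
       = 2821047850929 · 3118080/6223371 = 1413422545920.

1413422545920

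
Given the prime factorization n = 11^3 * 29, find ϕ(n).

33880

φ(38599) = 38599 · (1 − 1/11) · (1 − 1/29)
       = 38599 · 280/319 = 33880.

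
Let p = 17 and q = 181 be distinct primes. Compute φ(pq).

2880

φ(n) = (p − 1)(q − 1) = (17−1)(181−1) = 16·180 = 2880.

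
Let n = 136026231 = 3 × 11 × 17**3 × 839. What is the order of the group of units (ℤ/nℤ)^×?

φ(136026231) = 136026231 · (1 − 1/3) · (1 − 1/11) · (1 − 1/17) · (1 − 1/839)
       = 136026231 · 268160/470679 = 77498240.

77498240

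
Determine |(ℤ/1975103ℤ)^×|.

1703520

Factor 1975103: 1975103 = 13^3 · 29 · 31.
φ(13^3) = 13^2·(13−1) = 169·12 = 2028.
φ(29) = 29 − 1 = 28.
φ(31) = 31 − 1 = 30.
φ(1975103) = 2028 × 28 × 30 = 1703520.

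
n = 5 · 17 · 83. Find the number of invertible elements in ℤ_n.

φ(7055) = 7055 · (1 − 1/5) · (1 − 1/17) · (1 − 1/83)
       = 7055 · 5248/7055 = 5248.

5248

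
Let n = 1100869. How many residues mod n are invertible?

779520

First factor: 1100869 = 7 · 11 · 17 · 29**2.
φ(1100869) = 1100869 · (1 − 1/7) · (1 − 1/11) · (1 − 1/17) · (1 − 1/29)
       = 1100869 · 26880/37961 = 779520.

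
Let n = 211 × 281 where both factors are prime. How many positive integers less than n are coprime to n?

φ(59291) = 59291 · (1 − 1/211) · (1 − 1/281)
       = 59291 · 58800/59291 = 58800.

58800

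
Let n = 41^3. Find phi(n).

φ(41^3) = 41^2·(41−1) = 1681·40 = 67240.

67240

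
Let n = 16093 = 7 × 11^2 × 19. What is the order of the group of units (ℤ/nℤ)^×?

11880

φ(7) = 7 − 1 = 6.
φ(11^2) = 11^1·(11−1) = 11·10 = 110.
φ(19) = 19 − 1 = 18.
φ(16093) = 6 × 110 × 18 = 11880.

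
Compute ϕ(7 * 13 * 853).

61344

φ(7) = 7 − 1 = 6.
φ(13) = 13 − 1 = 12.
φ(853) = 853 − 1 = 852.
Multiply: 6 · 12 · 852 = 61344.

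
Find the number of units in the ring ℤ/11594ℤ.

4800

Factor 11594: 11594 = 2 · 11 · 17 · 31.
φ(11594) = 11594 · (1 − 1/2) · (1 − 1/11) · (1 − 1/17) · (1 − 1/31)
       = 11594 · 4800/11594 = 4800.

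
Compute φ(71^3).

352870

φ(357911) = 357911 · (1 − 1/71)
       = 357911 · 70/71 = 352870.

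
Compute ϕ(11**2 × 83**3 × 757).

φ(52373973839) = 52373973839 · (1 − 1/11) · (1 − 1/83) · (1 − 1/757)
       = 52373973839 · 619920/691141 = 46976917680.

46976917680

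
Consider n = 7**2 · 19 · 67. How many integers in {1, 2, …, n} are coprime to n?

49896

φ(62377) = 62377 · (1 − 1/7) · (1 − 1/19) · (1 − 1/67)
       = 62377 · 7128/8911 = 49896.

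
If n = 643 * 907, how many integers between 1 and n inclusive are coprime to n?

φ(643) = 643 − 1 = 642.
φ(907) = 907 − 1 = 906.
Multiply: 642 · 906 = 581652.

581652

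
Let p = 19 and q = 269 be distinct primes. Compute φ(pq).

φ(19) = 19 − 1 = 18.
φ(269) = 269 − 1 = 268.
Since φ is multiplicative, φ(5111) = 18 · 268 = 4824.

4824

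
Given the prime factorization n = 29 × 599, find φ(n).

φ(17371) = 17371 · (1 − 1/29) · (1 − 1/599)
       = 17371 · 16744/17371 = 16744.

16744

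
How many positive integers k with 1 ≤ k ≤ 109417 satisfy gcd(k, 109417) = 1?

Prime factorization: 109417 = 7**3 × 11 × 29.
φ(7^3) = 7^2·(7−1) = 49·6 = 294.
φ(11) = 11 − 1 = 10.
φ(29) = 29 − 1 = 28.
Since φ is multiplicative, φ(109417) = 294 · 10 · 28 = 82320.

82320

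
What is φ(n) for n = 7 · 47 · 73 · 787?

φ(18901379) = 18901379 · (1 − 1/7) · (1 − 1/47) · (1 − 1/73) · (1 − 1/787)
       = 18901379 · 15619392/18901379 = 15619392.

15619392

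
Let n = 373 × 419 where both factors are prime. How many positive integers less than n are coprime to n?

φ(pq) = (p−1)(q−1) = 372 · 418 = 155496.

155496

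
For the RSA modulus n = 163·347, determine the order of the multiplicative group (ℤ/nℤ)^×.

φ(56561) = 56561 · (1 − 1/163) · (1 − 1/347)
       = 56561 · 56052/56561 = 56052.

56052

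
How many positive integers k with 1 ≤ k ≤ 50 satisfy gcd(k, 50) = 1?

20

Factor 50: 50 = 2 * 5^2.
φ(2) = 2 − 1 = 1.
φ(5^2) = 5^1·(5−1) = 5·4 = 20.
φ(50) = 1 × 20 = 20.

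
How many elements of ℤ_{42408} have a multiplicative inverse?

12960

Prime factorization: 42408 = 2^3 · 3^2 · 19 · 31.
φ(42408) = 42408 · (1 − 1/2) · (1 − 1/3) · (1 − 1/19) · (1 − 1/31)
       = 42408 · 1080/3534 = 12960.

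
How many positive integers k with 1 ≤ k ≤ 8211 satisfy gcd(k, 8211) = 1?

4224

Factor 8211: 8211 = 3 * 7 * 17 * 23.
φ(3) = 3 − 1 = 2.
φ(7) = 7 − 1 = 6.
φ(17) = 17 − 1 = 16.
φ(23) = 23 − 1 = 22.
Multiply: 2 · 6 · 16 · 22 = 4224.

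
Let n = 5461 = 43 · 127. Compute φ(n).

5292

φ(43) = 43 − 1 = 42.
φ(127) = 127 − 1 = 126.
Multiply: 42 · 126 = 5292.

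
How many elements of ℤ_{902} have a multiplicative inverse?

First factor: 902 = 2 · 11 · 41.
φ(2) = 2 − 1 = 1.
φ(11) = 11 − 1 = 10.
φ(41) = 41 − 1 = 40.
Since φ is multiplicative, φ(902) = 1 · 10 · 40 = 400.

400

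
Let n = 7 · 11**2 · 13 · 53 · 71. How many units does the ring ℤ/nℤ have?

28828800

φ(41434393) = 41434393 · (1 − 1/7) · (1 − 1/11) · (1 − 1/13) · (1 − 1/53) · (1 − 1/71)
       = 41434393 · 2620800/3766763 = 28828800.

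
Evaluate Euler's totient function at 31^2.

φ(31^2) = 31^1·(31−1) = 31·30 = 930.

930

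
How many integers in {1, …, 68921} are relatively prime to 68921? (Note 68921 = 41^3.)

67240

φ(68921) = 68921 · (1 − 1/41)
       = 68921 · 40/41 = 67240.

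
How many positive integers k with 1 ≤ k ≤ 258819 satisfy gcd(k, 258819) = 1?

Prime factorization: 258819 = 3 · 11**2 · 23 · 31.
φ(3) = 3 − 1 = 2.
φ(11^2) = 11^1·(11−1) = 11·10 = 110.
φ(23) = 23 − 1 = 22.
φ(31) = 31 − 1 = 30.
φ(258819) = 2 × 110 × 22 × 30 = 145200.

145200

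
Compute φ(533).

480

Prime factorization: 533 = 13 · 41.
φ(13) = 13 − 1 = 12.
φ(41) = 41 − 1 = 40.
φ(533) = 12 × 40 = 480.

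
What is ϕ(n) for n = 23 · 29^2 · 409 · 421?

3061175040

φ(23) = 23 − 1 = 22.
φ(29^2) = 29^2 − 29^1 = 841 − 29 = 812.
φ(409) = 409 − 1 = 408.
φ(421) = 421 − 1 = 420.
Multiply: 22 · 812 · 408 · 420 = 3061175040.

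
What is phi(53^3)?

146068

φ(148877) = 148877 · (1 − 1/53)
       = 148877 · 52/53 = 146068.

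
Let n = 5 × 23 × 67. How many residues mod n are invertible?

5808

φ(7705) = 7705 · (1 − 1/5) · (1 − 1/23) · (1 − 1/67)
       = 7705 · 5808/7705 = 5808.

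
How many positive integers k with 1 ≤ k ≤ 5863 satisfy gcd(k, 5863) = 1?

Prime factorization: 5863 = 11 · 13 · 41.
φ(11) = 11 − 1 = 10.
φ(13) = 13 − 1 = 12.
φ(41) = 41 − 1 = 40.
φ(5863) = 10 × 12 × 40 = 4800.

4800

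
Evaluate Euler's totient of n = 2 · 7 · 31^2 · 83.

φ(1116682) = 1116682 · (1 − 1/2) · (1 − 1/7) · (1 − 1/31) · (1 − 1/83)
       = 1116682 · 14760/36022 = 457560.

457560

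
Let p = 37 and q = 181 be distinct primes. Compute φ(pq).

6480

φ(37) = 37 − 1 = 36.
φ(181) = 181 − 1 = 180.
φ(6697) = 36 × 180 = 6480.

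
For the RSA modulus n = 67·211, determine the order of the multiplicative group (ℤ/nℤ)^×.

φ(pq) = (p−1)(q−1) = 66 · 210 = 13860.

13860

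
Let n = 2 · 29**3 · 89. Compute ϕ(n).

2072224

φ(4341242) = 4341242 · (1 − 1/2) · (1 − 1/29) · (1 − 1/89)
       = 4341242 · 2464/5162 = 2072224.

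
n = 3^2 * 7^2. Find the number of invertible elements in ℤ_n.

φ(3^2) = 3^1·(3−1) = 3·2 = 6.
φ(7^2) = 7^2 − 7^1 = 49 − 7 = 42.
Multiply: 6 · 42 = 252.

252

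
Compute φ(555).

288

Factor 555: 555 = 3 × 5 × 37.
φ(555) = 555 · (1 − 1/3) · (1 − 1/5) · (1 − 1/37)
       = 555 · 288/555 = 288.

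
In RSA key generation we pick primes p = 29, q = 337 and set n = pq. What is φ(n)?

9408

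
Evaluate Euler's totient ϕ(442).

192

First factor: 442 = 2 · 13 · 17.
φ(2) = 2 − 1 = 1.
φ(13) = 13 − 1 = 12.
φ(17) = 17 − 1 = 16.
Multiply: 1 · 12 · 16 = 192.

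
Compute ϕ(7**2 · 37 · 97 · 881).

127733760

φ(154933541) = 154933541 · (1 − 1/7) · (1 − 1/37) · (1 − 1/97) · (1 − 1/881)
       = 154933541 · 18247680/22133363 = 127733760.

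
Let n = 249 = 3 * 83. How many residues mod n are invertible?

φ(3) = 3 − 1 = 2.
φ(83) = 83 − 1 = 82.
Since φ is multiplicative, φ(249) = 2 · 82 = 164.

164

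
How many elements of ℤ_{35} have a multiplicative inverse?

Factor 35: 35 = 5 · 7.
φ(5) = 5 − 1 = 4.
φ(7) = 7 − 1 = 6.
φ(35) = 4 × 6 = 24.

24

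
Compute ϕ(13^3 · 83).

φ(13^3) = 13^2·(13−1) = 169·12 = 2028.
φ(83) = 83 − 1 = 82.
Multiply: 2028 · 82 = 166296.

166296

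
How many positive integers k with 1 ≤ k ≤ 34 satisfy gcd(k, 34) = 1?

Prime factorization: 34 = 2 * 17.
φ(2) = 2 − 1 = 1.
φ(17) = 17 − 1 = 16.
Since φ is multiplicative, φ(34) = 1 · 16 = 16.

16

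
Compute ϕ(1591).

First factor: 1591 = 37 * 43.
φ(37) = 37 − 1 = 36.
φ(43) = 43 − 1 = 42.
φ(1591) = 36 × 42 = 1512.

1512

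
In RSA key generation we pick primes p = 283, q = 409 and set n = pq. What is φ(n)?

φ(115747) = 115747 · (1 − 1/283) · (1 − 1/409)
       = 115747 · 115056/115747 = 115056.

115056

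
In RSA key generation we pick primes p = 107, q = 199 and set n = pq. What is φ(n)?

20988

φ(n) = (p − 1)(q − 1) = (107−1)(199−1) = 106·198 = 20988.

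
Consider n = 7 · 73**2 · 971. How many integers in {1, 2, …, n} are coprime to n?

φ(7) = 7 − 1 = 6.
φ(73^2) = 73^1·(73−1) = 73·72 = 5256.
φ(971) = 971 − 1 = 970.
Multiply: 6 · 5256 · 970 = 30589920.

30589920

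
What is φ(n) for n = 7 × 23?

φ(161) = 161 · (1 − 1/7) · (1 − 1/23)
       = 161 · 132/161 = 132.

132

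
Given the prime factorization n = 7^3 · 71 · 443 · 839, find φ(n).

φ(7^3) = 7^3 − 7^2 = 343 − 49 = 294.
φ(71) = 71 − 1 = 70.
φ(443) = 443 − 1 = 442.
φ(839) = 839 − 1 = 838.
Since φ is multiplicative, φ(9051449981) = 294 · 70 · 442 · 838 = 7622749680.

7622749680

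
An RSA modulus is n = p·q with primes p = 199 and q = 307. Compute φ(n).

For distinct primes, φ(pq) = (p−1)(q−1) = 198 × 306 = 60588.

60588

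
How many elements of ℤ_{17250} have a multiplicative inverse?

4400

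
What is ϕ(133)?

Prime factorization: 133 = 7 · 19.
φ(7) = 7 − 1 = 6.
φ(19) = 19 − 1 = 18.
Multiply: 6 · 18 = 108.

108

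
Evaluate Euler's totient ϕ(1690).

Prime factorization: 1690 = 2 · 5 · 13^2.
φ(1690) = 1690 · (1 − 1/2) · (1 − 1/5) · (1 − 1/13)
       = 1690 · 48/130 = 624.

624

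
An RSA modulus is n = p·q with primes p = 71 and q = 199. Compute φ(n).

13860

φ(pq) = (p−1)(q−1) = 70 · 198 = 13860.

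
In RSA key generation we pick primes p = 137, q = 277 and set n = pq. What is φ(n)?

φ(n) = (p − 1)(q − 1) = (137−1)(277−1) = 136·276 = 37536.

37536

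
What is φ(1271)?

1271 = 31 · 41.
φ(31) = 31 − 1 = 30.
φ(41) = 41 − 1 = 40.
Since φ is multiplicative, φ(1271) = 30 · 40 = 1200.

1200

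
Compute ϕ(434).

180

First factor: 434 = 2 * 7 * 31.
φ(434) = 434 · (1 − 1/2) · (1 − 1/7) · (1 − 1/31)
       = 434 · 180/434 = 180.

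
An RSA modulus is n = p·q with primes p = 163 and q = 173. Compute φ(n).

27864

φ(28199) = 28199 · (1 − 1/163) · (1 − 1/173)
       = 28199 · 27864/28199 = 27864.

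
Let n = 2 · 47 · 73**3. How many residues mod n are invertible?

φ(36567598) = 36567598 · (1 − 1/2) · (1 − 1/47) · (1 − 1/73)
       = 36567598 · 3312/6862 = 17649648.

17649648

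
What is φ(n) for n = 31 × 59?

1740

φ(1829) = 1829 · (1 − 1/31) · (1 − 1/59)
       = 1829 · 1740/1829 = 1740.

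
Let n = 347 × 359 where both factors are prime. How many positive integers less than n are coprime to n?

123868

φ(124573) = 124573 · (1 − 1/347) · (1 − 1/359)
       = 124573 · 123868/124573 = 123868.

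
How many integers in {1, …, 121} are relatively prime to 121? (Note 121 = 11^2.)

110

φ(121) = 121 · (1 − 1/11)
       = 121 · 10/11 = 110.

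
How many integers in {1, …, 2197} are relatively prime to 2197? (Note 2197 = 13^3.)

2028

φ(13^3) = 13^3 − 13^2 = 2197 − 169 = 2028.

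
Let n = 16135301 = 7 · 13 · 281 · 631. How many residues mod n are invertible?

φ(7) = 7 − 1 = 6.
φ(13) = 13 − 1 = 12.
φ(281) = 281 − 1 = 280.
φ(631) = 631 − 1 = 630.
Multiply: 6 · 12 · 280 · 630 = 12700800.

12700800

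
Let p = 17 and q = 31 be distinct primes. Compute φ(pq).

For distinct primes, φ(pq) = (p−1)(q−1) = 16 × 30 = 480.

480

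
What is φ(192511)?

166320

Factor 192511: 192511 = 11^2 × 37 × 43.
φ(11^2) = 11^1·(11−1) = 11·10 = 110.
φ(37) = 37 − 1 = 36.
φ(43) = 43 − 1 = 42.
Since φ is multiplicative, φ(192511) = 110 · 36 · 42 = 166320.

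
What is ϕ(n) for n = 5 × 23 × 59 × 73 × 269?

φ(5) = 5 − 1 = 4.
φ(23) = 23 − 1 = 22.
φ(59) = 59 − 1 = 58.
φ(73) = 73 − 1 = 72.
φ(269) = 269 − 1 = 268.
φ(133237045) = 4 × 22 × 58 × 72 × 268 = 98486784.

98486784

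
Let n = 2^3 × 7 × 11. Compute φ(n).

240

φ(616) = 616 · (1 − 1/2) · (1 − 1/7) · (1 − 1/11)
       = 616 · 60/154 = 240.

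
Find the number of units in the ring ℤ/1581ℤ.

960

1581 = 3 · 17 · 31.
φ(1581) = 1581 · (1 − 1/3) · (1 − 1/17) · (1 − 1/31)
       = 1581 · 960/1581 = 960.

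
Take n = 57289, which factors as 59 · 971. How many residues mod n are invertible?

56260

φ(59) = 59 − 1 = 58.
φ(971) = 971 − 1 = 970.
Multiply: 58 · 970 = 56260.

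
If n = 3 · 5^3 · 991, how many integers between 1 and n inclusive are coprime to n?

198000

φ(371625) = 371625 · (1 − 1/3) · (1 − 1/5) · (1 − 1/991)
       = 371625 · 7920/14865 = 198000.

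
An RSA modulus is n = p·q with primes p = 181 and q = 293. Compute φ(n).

52560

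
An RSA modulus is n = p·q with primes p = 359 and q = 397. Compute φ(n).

φ(142523) = 142523 · (1 − 1/359) · (1 − 1/397)
       = 142523 · 141768/142523 = 141768.

141768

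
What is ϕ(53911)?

43680

First factor: 53911 = 11 · 13^2 · 29.
φ(53911) = 53911 · (1 − 1/11) · (1 − 1/13) · (1 − 1/29)
       = 53911 · 3360/4147 = 43680.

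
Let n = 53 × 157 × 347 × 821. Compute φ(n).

2301536640

φ(2370544727) = 2370544727 · (1 − 1/53) · (1 − 1/157) · (1 − 1/347) · (1 − 1/821)
       = 2370544727 · 2301536640/2370544727 = 2301536640.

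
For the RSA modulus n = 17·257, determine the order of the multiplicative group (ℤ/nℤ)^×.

φ(4369) = 4369 · (1 − 1/17) · (1 − 1/257)
       = 4369 · 4096/4369 = 4096.

4096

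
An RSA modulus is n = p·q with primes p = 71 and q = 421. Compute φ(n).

29400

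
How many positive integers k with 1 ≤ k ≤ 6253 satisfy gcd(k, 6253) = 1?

First factor: 6253 = 13^2 × 37.
φ(13^2) = 13^1·(13−1) = 13·12 = 156.
φ(37) = 37 − 1 = 36.
Since φ is multiplicative, φ(6253) = 156 · 36 = 5616.

5616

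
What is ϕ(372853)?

310464

Prime factorization: 372853 = 13 · 23 · 29 · 43.
φ(372853) = 372853 · (1 − 1/13) · (1 − 1/23) · (1 − 1/29) · (1 − 1/43)
       = 372853 · 310464/372853 = 310464.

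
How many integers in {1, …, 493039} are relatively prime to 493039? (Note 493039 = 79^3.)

486798

φ(493039) = 493039 · (1 − 1/79)
       = 493039 · 78/79 = 486798.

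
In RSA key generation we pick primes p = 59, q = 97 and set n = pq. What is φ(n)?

φ(pq) = (p−1)(q−1) = 58 · 96 = 5568.

5568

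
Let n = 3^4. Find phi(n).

φ(3^4) = 3^3·(3−1) = 27·2 = 54.

54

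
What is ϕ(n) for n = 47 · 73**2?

241776

φ(250463) = 250463 · (1 − 1/47) · (1 − 1/73)
       = 250463 · 3312/3431 = 241776.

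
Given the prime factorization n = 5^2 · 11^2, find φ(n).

2200

φ(5^2) = 5^1·(5−1) = 5·4 = 20.
φ(11^2) = 11^1·(11−1) = 11·10 = 110.
Since φ is multiplicative, φ(3025) = 20 · 110 = 2200.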